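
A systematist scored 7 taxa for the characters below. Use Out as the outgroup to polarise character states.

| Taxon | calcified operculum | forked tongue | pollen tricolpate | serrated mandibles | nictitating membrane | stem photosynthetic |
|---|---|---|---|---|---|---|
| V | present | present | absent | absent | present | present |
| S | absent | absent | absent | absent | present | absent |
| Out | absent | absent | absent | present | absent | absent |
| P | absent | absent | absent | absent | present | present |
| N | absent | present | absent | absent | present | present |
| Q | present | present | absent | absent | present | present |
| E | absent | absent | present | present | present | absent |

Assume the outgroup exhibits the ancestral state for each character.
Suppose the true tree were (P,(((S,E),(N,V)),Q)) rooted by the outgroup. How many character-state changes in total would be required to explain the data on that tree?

Map each character onto (P,(((S,E),(N,V)),Q)) (rooted by Out) and count the minimum state changes it requires (Fitch parsimony):
calcified operculum: 2; forked tongue: 2; pollen tricolpate: 1; serrated mandibles: 2; nictitating membrane: 1; stem photosynthetic: 2.
Total tree length = 10.

10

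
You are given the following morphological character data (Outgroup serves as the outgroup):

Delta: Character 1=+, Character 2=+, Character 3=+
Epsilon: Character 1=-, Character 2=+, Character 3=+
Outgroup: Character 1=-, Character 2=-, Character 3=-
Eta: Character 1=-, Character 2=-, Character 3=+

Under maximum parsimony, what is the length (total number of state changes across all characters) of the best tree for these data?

The outgroup has state '-' for every character, so '+' is the derived state throughout.
Character 1: derived state '+' in Delta only — an autapomorphy, so it tells us nothing about relationships among taxa.
Character 2: derived state '+' in Delta and Epsilon only — synapomorphy for {Delta, Epsilon}.
All ingroup taxa share the derived state '+' for Character 3; it defines the ingroup but does not resolve relationships within it.
Most parsimonious ingroup topology: ((Epsilon,Delta),Eta).
Changes per character on this tree: Character 1: 1; Character 2: 1; Character 3: 1.
Total = 3.

3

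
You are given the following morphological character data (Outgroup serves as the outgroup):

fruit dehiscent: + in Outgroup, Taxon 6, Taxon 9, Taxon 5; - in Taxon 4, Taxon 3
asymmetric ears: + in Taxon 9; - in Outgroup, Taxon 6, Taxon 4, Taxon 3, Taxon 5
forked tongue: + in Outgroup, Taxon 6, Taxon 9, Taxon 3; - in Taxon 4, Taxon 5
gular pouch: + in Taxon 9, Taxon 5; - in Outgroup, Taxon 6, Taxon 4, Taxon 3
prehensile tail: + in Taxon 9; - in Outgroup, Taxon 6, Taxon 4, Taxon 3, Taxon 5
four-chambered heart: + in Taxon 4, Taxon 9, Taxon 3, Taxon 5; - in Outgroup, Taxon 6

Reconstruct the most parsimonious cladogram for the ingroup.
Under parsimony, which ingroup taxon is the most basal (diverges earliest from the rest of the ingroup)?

Character polarity is set by the outgroup: the derived state is whichever differs from the outgroup's state, so for fruit dehiscent, forked tongue the derived state is '-', and for the remaining characters it is '+'.
fruit dehiscent: derived state '-' in Taxon 3 and Taxon 4 only — synapomorphy for {Taxon 3, Taxon 4}.
asymmetric ears (derived state '+') is unique to Taxon 9 (autapomorphy; uninformative for grouping).
forked tongue (state '-') occurs in Taxon 4 and Taxon 5 but conflicts with the nesting implied by the other characters — most parsimoniously interpreted as homoplasy.
gular pouch: derived state '+' in Taxon 5 and Taxon 9 only — synapomorphy for {Taxon 5, Taxon 9}.
prehensile tail: derived state '+' in Taxon 9 only — an autapomorphy, so it tells us nothing about relationships among taxa.
Only Taxon 3, Taxon 4, Taxon 5, and Taxon 9 show the derived state '+' for four-chambered heart, supporting them as a clade.
Most parsimonious ingroup topology: (Taxon 6,((Taxon 4,Taxon 3),(Taxon 9,Taxon 5))).
Taxon 6 is sister to the clade containing all other ingroup taxa, so it is the earliest-diverging (most basal) ingroup lineage.

Taxon 6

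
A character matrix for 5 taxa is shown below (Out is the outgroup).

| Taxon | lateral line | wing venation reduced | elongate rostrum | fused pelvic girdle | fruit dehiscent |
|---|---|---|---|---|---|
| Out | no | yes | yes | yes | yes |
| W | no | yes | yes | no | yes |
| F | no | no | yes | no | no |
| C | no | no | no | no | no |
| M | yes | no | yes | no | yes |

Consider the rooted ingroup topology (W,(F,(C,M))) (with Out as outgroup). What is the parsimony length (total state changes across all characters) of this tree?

Map each character onto (W,(F,(C,M))) (rooted by Out) and count the minimum state changes it requires (Fitch parsimony):
lateral line: 1; wing venation reduced: 1; elongate rostrum: 1; fused pelvic girdle: 1; fruit dehiscent: 2.
Total tree length = 6.

6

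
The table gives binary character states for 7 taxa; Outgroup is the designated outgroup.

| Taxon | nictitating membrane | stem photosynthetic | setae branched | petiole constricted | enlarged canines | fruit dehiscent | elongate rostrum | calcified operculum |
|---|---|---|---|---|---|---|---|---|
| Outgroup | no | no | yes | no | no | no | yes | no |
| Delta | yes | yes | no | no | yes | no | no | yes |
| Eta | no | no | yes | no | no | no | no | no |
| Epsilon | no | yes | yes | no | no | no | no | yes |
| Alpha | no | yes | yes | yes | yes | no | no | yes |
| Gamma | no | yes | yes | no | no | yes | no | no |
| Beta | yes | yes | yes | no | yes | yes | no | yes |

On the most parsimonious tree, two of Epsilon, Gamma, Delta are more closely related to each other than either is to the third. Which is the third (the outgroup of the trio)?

Character polarity is set by the outgroup: the derived state is whichever differs from the outgroup's state, so for setae branched, elongate rostrum the derived state is 'no', and for the remaining characters it is 'yes'.
Only Beta and Delta show the derived state 'yes' for nictitating membrane, supporting them as a clade.
Only Alpha, Beta, Delta, Epsilon, and Gamma show the derived state 'yes' for stem photosynthetic, supporting them as a clade.
setae branched: derived state 'no' in Delta only — an autapomorphy, so it tells us nothing about relationships among taxa.
petiole constricted (derived state 'yes') is unique to Alpha (autapomorphy; uninformative for grouping).
Only Alpha, Beta, and Delta show the derived state 'yes' for enlarged canines, supporting them as a clade.
fruit dehiscent (state 'yes') occurs in Beta and Gamma but conflicts with the nesting implied by the other characters — most parsimoniously interpreted as homoplasy.
All ingroup taxa share the derived state 'no' for elongate rostrum; it defines the ingroup but does not resolve relationships within it.
calcified operculum: derived state 'yes' in Alpha, Beta, Delta, and Epsilon only — synapomorphy for {Alpha, Beta, Delta, Epsilon}.
Most parsimonious ingroup topology: (((((Delta,Beta),Alpha),Epsilon),Gamma),Eta).
Epsilon and Delta share a more recent common ancestor with each other than either does with Gamma, so Gamma is the least closely related of the three.

Gamma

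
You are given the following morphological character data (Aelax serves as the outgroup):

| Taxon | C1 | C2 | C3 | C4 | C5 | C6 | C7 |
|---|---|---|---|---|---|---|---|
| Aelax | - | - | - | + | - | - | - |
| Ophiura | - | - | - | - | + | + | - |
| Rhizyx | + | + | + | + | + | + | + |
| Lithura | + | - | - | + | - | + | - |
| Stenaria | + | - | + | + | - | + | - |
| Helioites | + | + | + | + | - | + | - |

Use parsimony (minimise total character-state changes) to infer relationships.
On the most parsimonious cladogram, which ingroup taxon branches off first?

Ophiura

Character polarity is set by the outgroup: the derived state is whichever differs from the outgroup's state, so for C4 the derived state is '-', and for the remaining characters it is '+'.
C1 (derived state '+') is shared by Helioites, Lithura, Rhizyx, and Stenaria — a synapomorphy uniting that clade.
C2: derived state '+' in Helioites and Rhizyx only — synapomorphy for {Helioites, Rhizyx}.
C3: derived state '+' in Helioites, Rhizyx, and Stenaria only — synapomorphy for {Helioites, Rhizyx, Stenaria}.
C4: derived state '-' in Ophiura only — an autapomorphy, so it tells us nothing about relationships among taxa.
C5 groups Ophiura and Rhizyx, which is incompatible with the clades supported by the remaining characters; treating it as convergent (homoplasy) costs fewer steps than any alternative tree.
All ingroup taxa share the derived state '+' for C6; it defines the ingroup but does not resolve relationships within it.
C7: derived state '+' in Rhizyx only — an autapomorphy, so it tells us nothing about relationships among taxa.
Most parsimonious ingroup topology: (Ophiura,(((Rhizyx,Helioites),Stenaria),Lithura)).
Ophiura is sister to the clade containing all other ingroup taxa, so it is the earliest-diverging (most basal) ingroup lineage.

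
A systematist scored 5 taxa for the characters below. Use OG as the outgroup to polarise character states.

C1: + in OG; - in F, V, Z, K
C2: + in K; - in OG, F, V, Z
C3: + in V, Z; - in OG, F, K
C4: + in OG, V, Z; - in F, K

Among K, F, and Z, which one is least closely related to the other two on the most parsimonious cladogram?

Character polarity is set by the outgroup: the derived state is whichever differs from the outgroup's state, so for C1, C4 the derived state is '-', and for the remaining characters it is '+'.
C1 (derived state '-') is shared by all ingroup taxa — unites the whole ingroup.
C2 (derived state '+') is unique to K (autapomorphy; uninformative for grouping).
C3 (derived state '+') is shared by V and Z — a synapomorphy uniting that clade.
C4 (derived state '-') is shared by F and K — a synapomorphy uniting that clade.
Most parsimonious ingroup topology: ((F,K),(V,Z)).
F and K share a more recent common ancestor with each other than either does with Z, so Z is the least closely related of the three.

Z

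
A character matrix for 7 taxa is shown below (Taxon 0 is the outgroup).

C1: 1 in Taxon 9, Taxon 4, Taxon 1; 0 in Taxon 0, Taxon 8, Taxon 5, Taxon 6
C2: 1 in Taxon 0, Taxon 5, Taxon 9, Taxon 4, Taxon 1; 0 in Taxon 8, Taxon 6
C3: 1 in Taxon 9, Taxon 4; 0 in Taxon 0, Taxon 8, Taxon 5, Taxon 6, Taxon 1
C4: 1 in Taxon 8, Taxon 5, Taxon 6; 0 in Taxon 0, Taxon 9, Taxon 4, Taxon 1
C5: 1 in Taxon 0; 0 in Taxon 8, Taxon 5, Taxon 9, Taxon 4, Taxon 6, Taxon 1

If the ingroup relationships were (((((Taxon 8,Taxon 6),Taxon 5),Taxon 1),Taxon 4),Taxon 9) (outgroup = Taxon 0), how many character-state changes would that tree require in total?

Map each character onto (((((Taxon 8,Taxon 6),Taxon 5),Taxon 1),Taxon 4),Taxon 9) (rooted by Taxon 0) and count the minimum state changes it requires (Fitch parsimony):
C1: 2; C2: 1; C3: 2; C4: 1; C5: 1.
Total tree length = 7.

7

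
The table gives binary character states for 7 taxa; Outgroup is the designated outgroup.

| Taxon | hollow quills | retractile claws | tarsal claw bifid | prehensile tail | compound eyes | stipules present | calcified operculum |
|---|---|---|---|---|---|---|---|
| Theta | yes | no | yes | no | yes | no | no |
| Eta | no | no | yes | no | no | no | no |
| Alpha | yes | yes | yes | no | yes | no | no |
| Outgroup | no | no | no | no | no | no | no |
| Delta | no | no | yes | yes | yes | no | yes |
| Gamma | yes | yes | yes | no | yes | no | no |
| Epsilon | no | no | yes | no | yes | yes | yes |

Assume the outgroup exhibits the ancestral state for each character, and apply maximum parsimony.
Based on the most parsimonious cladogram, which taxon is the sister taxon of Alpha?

The outgroup has state 'no' for every character, so 'yes' is the derived state throughout.
Only Alpha, Gamma, and Theta show the derived state 'yes' for hollow quills, supporting them as a clade.
retractile claws (derived state 'yes') is shared by Alpha and Gamma — a synapomorphy uniting that clade.
All ingroup taxa share the derived state 'yes' for tarsal claw bifid; it defines the ingroup but does not resolve relationships within it.
prehensile tail (derived state 'yes') is unique to Delta (autapomorphy; uninformative for grouping).
compound eyes: derived state 'yes' in Alpha, Delta, Epsilon, Gamma, and Theta only — synapomorphy for {Alpha, Delta, Epsilon, Gamma, Theta}.
stipules present (derived state 'yes') is unique to Epsilon (autapomorphy; uninformative for grouping).
calcified operculum (derived state 'yes') is shared by Delta and Epsilon — a synapomorphy uniting that clade.
Most parsimonious ingroup topology: (((Epsilon,Delta),(Theta,(Gamma,Alpha))),Eta).
Alpha and Gamma form a cherry on this tree, so they are sister taxa.

Gamma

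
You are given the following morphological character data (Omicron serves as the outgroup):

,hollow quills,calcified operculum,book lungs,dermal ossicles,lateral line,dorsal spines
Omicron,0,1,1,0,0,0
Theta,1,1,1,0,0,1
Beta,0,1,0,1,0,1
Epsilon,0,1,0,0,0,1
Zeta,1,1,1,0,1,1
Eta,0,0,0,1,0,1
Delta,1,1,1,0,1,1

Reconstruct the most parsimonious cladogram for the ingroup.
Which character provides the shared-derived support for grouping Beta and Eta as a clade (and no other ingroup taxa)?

Character polarity is set by the outgroup: the derived state is whichever differs from the outgroup's state, so for calcified operculum, book lungs the derived state is '0', and for the remaining characters it is '1'.
hollow quills: derived state '1' in Delta, Theta, and Zeta only — synapomorphy for {Delta, Theta, Zeta}.
calcified operculum (derived state '0') is unique to Eta (autapomorphy; uninformative for grouping).
book lungs (derived state '0') is shared by Beta, Epsilon, and Eta — a synapomorphy uniting that clade.
Only Beta and Eta show the derived state '1' for dermal ossicles, supporting them as a clade.
lateral line: derived state '1' in Delta and Zeta only — synapomorphy for {Delta, Zeta}.
All ingroup taxa share the derived state '1' for dorsal spines; it defines the ingroup but does not resolve relationships within it.
Most parsimonious ingroup topology: ((Theta,(Zeta,Delta)),((Beta,Eta),Epsilon)).
The clade {Beta, Eta} is supported by dermal ossicles: its derived state '1' occurs in exactly those taxa and in no other taxon (including the outgroup).

dermal ossicles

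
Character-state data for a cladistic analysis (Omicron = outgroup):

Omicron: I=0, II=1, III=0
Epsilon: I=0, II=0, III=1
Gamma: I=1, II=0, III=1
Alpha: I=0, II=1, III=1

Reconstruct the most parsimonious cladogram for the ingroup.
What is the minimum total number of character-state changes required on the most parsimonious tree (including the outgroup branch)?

3

Character polarity is set by the outgroup: the derived state is whichever differs from the outgroup's state, so for II the derived state is '0', and for the remaining characters it is '1'.
I: derived state '1' in Gamma only — an autapomorphy, so it tells us nothing about relationships among taxa.
Only Epsilon and Gamma show the derived state '0' for II, supporting them as a clade.
III (derived state '1') is shared by all ingroup taxa — unites the whole ingroup.
Most parsimonious ingroup topology: ((Epsilon,Gamma),Alpha).
Changes per character on this tree: I: 1; II: 1; III: 1.
Total = 3.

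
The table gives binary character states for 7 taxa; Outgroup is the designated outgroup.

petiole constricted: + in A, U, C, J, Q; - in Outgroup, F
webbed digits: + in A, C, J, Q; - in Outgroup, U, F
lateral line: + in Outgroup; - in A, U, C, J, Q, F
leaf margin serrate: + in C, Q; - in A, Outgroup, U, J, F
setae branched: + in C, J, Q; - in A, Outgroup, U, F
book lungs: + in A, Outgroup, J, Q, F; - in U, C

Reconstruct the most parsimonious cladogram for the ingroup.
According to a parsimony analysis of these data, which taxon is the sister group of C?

Q

Character polarity is set by the outgroup: the derived state is whichever differs from the outgroup's state, so for lateral line, book lungs the derived state is '-', and for the remaining characters it is '+'.
Only A, C, J, Q, and U show the derived state '+' for petiole constricted, supporting them as a clade.
webbed digits (derived state '+') is shared by A, C, J, and Q — a synapomorphy uniting that clade.
lateral line (derived state '-') is shared by all ingroup taxa — unites the whole ingroup.
Only C and Q show the derived state '+' for leaf margin serrate, supporting them as a clade.
setae branched (derived state '+') is shared by C, J, and Q — a synapomorphy uniting that clade.
book lungs (state '-') occurs in C and U but conflicts with the nesting implied by the other characters — most parsimoniously interpreted as homoplasy.
Most parsimonious ingroup topology: (F,((((C,Q),J),A),U)).
C and Q form a cherry on this tree, so they are sister taxa.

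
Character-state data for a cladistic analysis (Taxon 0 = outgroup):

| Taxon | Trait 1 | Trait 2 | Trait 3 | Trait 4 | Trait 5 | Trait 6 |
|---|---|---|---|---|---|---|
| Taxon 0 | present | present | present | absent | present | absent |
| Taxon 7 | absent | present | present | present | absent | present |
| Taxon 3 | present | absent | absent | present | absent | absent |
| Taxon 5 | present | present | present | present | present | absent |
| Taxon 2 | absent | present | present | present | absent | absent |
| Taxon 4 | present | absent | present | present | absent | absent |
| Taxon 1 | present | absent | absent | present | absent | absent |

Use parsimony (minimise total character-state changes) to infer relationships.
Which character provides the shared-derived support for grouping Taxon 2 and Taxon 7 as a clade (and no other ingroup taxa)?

Trait 1

Character polarity is set by the outgroup: the derived state is whichever differs from the outgroup's state, so for Trait 1, Trait 2, Trait 3, Trait 5 the derived state is 'absent', and for the remaining characters it is 'present'.
Only Taxon 2 and Taxon 7 show the derived state 'absent' for Trait 1, supporting them as a clade.
Trait 2: derived state 'absent' in Taxon 1, Taxon 3, and Taxon 4 only — synapomorphy for {Taxon 1, Taxon 3, Taxon 4}.
Trait 3 (derived state 'absent') is shared by Taxon 1 and Taxon 3 — a synapomorphy uniting that clade.
All ingroup taxa share the derived state 'present' for Trait 4; it defines the ingroup but does not resolve relationships within it.
Trait 5 (derived state 'absent') is shared by Taxon 1, Taxon 2, Taxon 3, Taxon 4, and Taxon 7 — a synapomorphy uniting that clade.
Trait 6: derived state 'present' in Taxon 7 only — an autapomorphy, so it tells us nothing about relationships among taxa.
Most parsimonious ingroup topology: (((Taxon 7,Taxon 2),((Taxon 3,Taxon 1),Taxon 4)),Taxon 5).
The clade {Taxon 2, Taxon 7} is supported by Trait 1: its derived state 'absent' occurs in exactly those taxa and in no other taxon (including the outgroup).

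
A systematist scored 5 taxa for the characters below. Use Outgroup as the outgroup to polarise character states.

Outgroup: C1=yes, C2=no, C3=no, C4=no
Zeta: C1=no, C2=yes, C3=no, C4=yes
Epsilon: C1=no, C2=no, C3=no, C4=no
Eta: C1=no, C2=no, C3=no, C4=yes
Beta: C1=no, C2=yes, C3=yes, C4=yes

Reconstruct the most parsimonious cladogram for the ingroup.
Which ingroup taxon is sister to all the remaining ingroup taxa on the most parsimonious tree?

Character polarity is set by the outgroup: the derived state is whichever differs from the outgroup's state, so for C1 the derived state is 'no', and for the remaining characters it is 'yes'.
C1 (derived state 'no') is shared by all ingroup taxa — unites the whole ingroup.
Only Beta and Zeta show the derived state 'yes' for C2, supporting them as a clade.
C3: derived state 'yes' in Beta only — an autapomorphy, so it tells us nothing about relationships among taxa.
C4 (derived state 'yes') is shared by Beta, Eta, and Zeta — a synapomorphy uniting that clade.
Most parsimonious ingroup topology: (((Zeta,Beta),Eta),Epsilon).
Epsilon is sister to the clade containing all other ingroup taxa, so it is the earliest-diverging (most basal) ingroup lineage.

Epsilon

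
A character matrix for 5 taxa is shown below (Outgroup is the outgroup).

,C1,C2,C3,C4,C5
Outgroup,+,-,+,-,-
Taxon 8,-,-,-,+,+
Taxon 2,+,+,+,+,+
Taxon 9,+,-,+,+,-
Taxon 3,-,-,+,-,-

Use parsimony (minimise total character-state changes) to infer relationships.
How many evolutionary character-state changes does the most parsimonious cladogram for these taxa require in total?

6

Character polarity is set by the outgroup: the derived state is whichever differs from the outgroup's state, so for C1, C3 the derived state is '-', and for the remaining characters it is '+'.
C1 groups Taxon 3 and Taxon 8, which is incompatible with the clades supported by the remaining characters; treating it as convergent (homoplasy) costs fewer steps than any alternative tree.
C2: derived state '+' in Taxon 2 only — an autapomorphy, so it tells us nothing about relationships among taxa.
C3 (derived state '-') is unique to Taxon 8 (autapomorphy; uninformative for grouping).
C4: derived state '+' in Taxon 2, Taxon 8, and Taxon 9 only — synapomorphy for {Taxon 2, Taxon 8, Taxon 9}.
C5: derived state '+' in Taxon 2 and Taxon 8 only — synapomorphy for {Taxon 2, Taxon 8}.
Most parsimonious ingroup topology: (((Taxon 8,Taxon 2),Taxon 9),Taxon 3).
Changes per character on this tree: C1: 2; C2: 1; C3: 1; C4: 1; C5: 1.
Total = 6.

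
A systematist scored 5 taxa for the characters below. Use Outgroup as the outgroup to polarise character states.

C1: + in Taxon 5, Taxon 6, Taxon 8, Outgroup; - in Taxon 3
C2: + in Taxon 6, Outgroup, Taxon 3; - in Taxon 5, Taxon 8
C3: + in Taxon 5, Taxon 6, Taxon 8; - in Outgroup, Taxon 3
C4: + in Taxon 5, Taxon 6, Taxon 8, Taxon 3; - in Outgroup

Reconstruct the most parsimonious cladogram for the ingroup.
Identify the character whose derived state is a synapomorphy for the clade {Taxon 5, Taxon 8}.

C2

Character polarity is set by the outgroup: the derived state is whichever differs from the outgroup's state, so for C1, C2 the derived state is '-', and for the remaining characters it is '+'.
C1 (derived state '-') is unique to Taxon 3 (autapomorphy; uninformative for grouping).
C2: derived state '-' in Taxon 5 and Taxon 8 only — synapomorphy for {Taxon 5, Taxon 8}.
C3 (derived state '+') is shared by Taxon 5, Taxon 6, and Taxon 8 — a synapomorphy uniting that clade.
C4 (derived state '+') is shared by all ingroup taxa — unites the whole ingroup.
Most parsimonious ingroup topology: (Taxon 3,((Taxon 8,Taxon 5),Taxon 6)).
The clade {Taxon 5, Taxon 8} is supported by C2: its derived state '-' occurs in exactly those taxa and in no other taxon (including the outgroup).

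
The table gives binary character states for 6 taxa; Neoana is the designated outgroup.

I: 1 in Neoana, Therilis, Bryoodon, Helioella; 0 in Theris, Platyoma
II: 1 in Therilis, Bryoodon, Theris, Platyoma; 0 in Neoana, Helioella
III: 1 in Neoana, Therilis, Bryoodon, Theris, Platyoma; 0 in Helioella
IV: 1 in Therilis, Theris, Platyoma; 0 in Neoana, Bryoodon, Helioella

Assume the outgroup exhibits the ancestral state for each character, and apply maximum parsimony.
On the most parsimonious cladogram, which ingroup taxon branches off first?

Character polarity is set by the outgroup: the derived state is whichever differs from the outgroup's state, so for I, III the derived state is '0', and for the remaining characters it is '1'.
I: derived state '0' in Platyoma and Theris only — synapomorphy for {Platyoma, Theris}.
II (derived state '1') is shared by Bryoodon, Platyoma, Therilis, and Theris — a synapomorphy uniting that clade.
III (derived state '0') is unique to Helioella (autapomorphy; uninformative for grouping).
IV (derived state '1') is shared by Platyoma, Therilis, and Theris — a synapomorphy uniting that clade.
Most parsimonious ingroup topology: (((Therilis,(Theris,Platyoma)),Bryoodon),Helioella).
Helioella is sister to the clade containing all other ingroup taxa, so it is the earliest-diverging (most basal) ingroup lineage.

Helioella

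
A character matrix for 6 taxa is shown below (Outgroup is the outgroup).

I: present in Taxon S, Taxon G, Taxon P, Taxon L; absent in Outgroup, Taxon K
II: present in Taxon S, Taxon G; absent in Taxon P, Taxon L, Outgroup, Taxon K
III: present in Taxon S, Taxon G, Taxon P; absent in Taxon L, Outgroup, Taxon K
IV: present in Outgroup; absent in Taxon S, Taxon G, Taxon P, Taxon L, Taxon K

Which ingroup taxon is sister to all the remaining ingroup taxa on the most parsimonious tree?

Taxon K

Character polarity is set by the outgroup: the derived state is whichever differs from the outgroup's state, so for IV the derived state is 'absent', and for the remaining characters it is 'present'.
Only Taxon G, Taxon L, Taxon P, and Taxon S show the derived state 'present' for I, supporting them as a clade.
II: derived state 'present' in Taxon G and Taxon S only — synapomorphy for {Taxon G, Taxon S}.
III (derived state 'present') is shared by Taxon G, Taxon P, and Taxon S — a synapomorphy uniting that clade.
All ingroup taxa share the derived state 'absent' for IV; it defines the ingroup but does not resolve relationships within it.
Most parsimonious ingroup topology: ((((Taxon G,Taxon S),Taxon P),Taxon L),Taxon K).
Taxon K is sister to the clade containing all other ingroup taxa, so it is the earliest-diverging (most basal) ingroup lineage.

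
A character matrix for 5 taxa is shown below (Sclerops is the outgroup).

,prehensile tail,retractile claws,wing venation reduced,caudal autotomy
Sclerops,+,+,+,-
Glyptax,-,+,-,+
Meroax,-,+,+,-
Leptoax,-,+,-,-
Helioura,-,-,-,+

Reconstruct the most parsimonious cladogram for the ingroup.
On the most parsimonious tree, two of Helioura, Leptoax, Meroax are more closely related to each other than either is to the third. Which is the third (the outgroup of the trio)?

Meroax

Character polarity is set by the outgroup: the derived state is whichever differs from the outgroup's state, so for prehensile tail, retractile claws, wing venation reduced the derived state is '-', and for the remaining characters it is '+'.
All ingroup taxa share the derived state '-' for prehensile tail; it defines the ingroup but does not resolve relationships within it.
retractile claws: derived state '-' in Helioura only — an autapomorphy, so it tells us nothing about relationships among taxa.
Only Glyptax, Helioura, and Leptoax show the derived state '-' for wing venation reduced, supporting them as a clade.
caudal autotomy: derived state '+' in Glyptax and Helioura only — synapomorphy for {Glyptax, Helioura}.
Most parsimonious ingroup topology: (((Glyptax,Helioura),Leptoax),Meroax).
Helioura and Leptoax share a more recent common ancestor with each other than either does with Meroax, so Meroax is the least closely related of the three.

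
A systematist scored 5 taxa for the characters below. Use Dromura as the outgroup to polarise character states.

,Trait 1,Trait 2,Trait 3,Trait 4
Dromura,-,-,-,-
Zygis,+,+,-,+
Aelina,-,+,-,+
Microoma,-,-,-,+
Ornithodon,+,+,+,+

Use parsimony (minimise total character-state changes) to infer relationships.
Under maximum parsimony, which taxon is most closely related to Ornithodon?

The outgroup has state '-' for every character, so '+' is the derived state throughout.
Trait 1: derived state '+' in Ornithodon and Zygis only — synapomorphy for {Ornithodon, Zygis}.
Trait 2 (derived state '+') is shared by Aelina, Ornithodon, and Zygis — a synapomorphy uniting that clade.
Trait 3 (derived state '+') is unique to Ornithodon (autapomorphy; uninformative for grouping).
Trait 4 (derived state '+') is shared by all ingroup taxa — unites the whole ingroup.
Most parsimonious ingroup topology: (((Zygis,Ornithodon),Aelina),Microoma).
Ornithodon and Zygis form a cherry on this tree, so they are sister taxa.

Zygis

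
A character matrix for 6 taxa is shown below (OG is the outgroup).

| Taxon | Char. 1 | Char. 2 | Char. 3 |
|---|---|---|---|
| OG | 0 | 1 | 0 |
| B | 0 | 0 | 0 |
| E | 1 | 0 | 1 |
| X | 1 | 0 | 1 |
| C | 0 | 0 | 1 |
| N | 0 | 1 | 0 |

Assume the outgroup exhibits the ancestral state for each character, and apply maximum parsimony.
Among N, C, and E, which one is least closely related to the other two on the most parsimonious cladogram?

N

Character polarity is set by the outgroup: the derived state is whichever differs from the outgroup's state, so for Char. 2 the derived state is '0', and for the remaining characters it is '1'.
Only E and X show the derived state '1' for Char. 1, supporting them as a clade.
Char. 2 (derived state '0') is shared by B, C, E, and X — a synapomorphy uniting that clade.
Char. 3 (derived state '1') is shared by C, E, and X — a synapomorphy uniting that clade.
Most parsimonious ingroup topology: ((B,((E,X),C)),N).
C and E share a more recent common ancestor with each other than either does with N, so N is the least closely related of the three.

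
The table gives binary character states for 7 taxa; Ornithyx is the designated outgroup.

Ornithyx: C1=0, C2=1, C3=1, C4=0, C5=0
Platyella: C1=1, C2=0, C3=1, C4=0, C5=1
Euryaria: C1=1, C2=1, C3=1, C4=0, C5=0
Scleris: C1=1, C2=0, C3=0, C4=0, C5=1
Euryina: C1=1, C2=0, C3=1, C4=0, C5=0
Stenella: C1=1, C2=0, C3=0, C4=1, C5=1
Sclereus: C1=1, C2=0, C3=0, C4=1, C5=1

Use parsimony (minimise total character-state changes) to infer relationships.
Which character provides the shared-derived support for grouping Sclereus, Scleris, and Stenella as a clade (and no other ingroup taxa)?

C3

Character polarity is set by the outgroup: the derived state is whichever differs from the outgroup's state, so for C2, C3 the derived state is '0', and for the remaining characters it is '1'.
All ingroup taxa share the derived state '1' for C1; it defines the ingroup but does not resolve relationships within it.
C2 (derived state '0') is shared by Euryina, Platyella, Sclereus, Scleris, and Stenella — a synapomorphy uniting that clade.
C3 (derived state '0') is shared by Sclereus, Scleris, and Stenella — a synapomorphy uniting that clade.
C4: derived state '1' in Sclereus and Stenella only — synapomorphy for {Sclereus, Stenella}.
C5 (derived state '1') is shared by Platyella, Sclereus, Scleris, and Stenella — a synapomorphy uniting that clade.
Most parsimonious ingroup topology: (((Platyella,(Scleris,(Stenella,Sclereus))),Euryina),Euryaria).
The clade {Sclereus, Scleris, Stenella} is supported by C3: its derived state '0' occurs in exactly those taxa and in no other taxon (including the outgroup).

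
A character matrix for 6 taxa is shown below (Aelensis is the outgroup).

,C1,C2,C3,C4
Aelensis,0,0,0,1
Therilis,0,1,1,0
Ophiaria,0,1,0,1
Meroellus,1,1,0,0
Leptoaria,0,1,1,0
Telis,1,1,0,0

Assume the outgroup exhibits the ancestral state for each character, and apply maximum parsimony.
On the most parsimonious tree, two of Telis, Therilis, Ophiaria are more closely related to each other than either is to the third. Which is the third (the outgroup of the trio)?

Character polarity is set by the outgroup: the derived state is whichever differs from the outgroup's state, so for C4 the derived state is '0', and for the remaining characters it is '1'.
Only Meroellus and Telis show the derived state '1' for C1, supporting them as a clade.
C2 (derived state '1') is shared by all ingroup taxa — unites the whole ingroup.
C3 (derived state '1') is shared by Leptoaria and Therilis — a synapomorphy uniting that clade.
C4 (derived state '0') is shared by Leptoaria, Meroellus, Telis, and Therilis — a synapomorphy uniting that clade.
Most parsimonious ingroup topology: (((Therilis,Leptoaria),(Meroellus,Telis)),Ophiaria).
Therilis and Telis share a more recent common ancestor with each other than either does with Ophiaria, so Ophiaria is the least closely related of the three.

Ophiaria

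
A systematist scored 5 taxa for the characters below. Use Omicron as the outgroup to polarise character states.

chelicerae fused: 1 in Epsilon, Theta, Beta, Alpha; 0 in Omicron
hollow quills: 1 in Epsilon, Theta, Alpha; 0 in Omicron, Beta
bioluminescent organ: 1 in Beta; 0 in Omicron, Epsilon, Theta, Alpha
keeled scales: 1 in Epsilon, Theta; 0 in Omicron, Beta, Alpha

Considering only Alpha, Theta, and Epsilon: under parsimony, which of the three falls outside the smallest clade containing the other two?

Alpha

The outgroup has state '0' for every character, so '1' is the derived state throughout.
All ingroup taxa share the derived state '1' for chelicerae fused; it defines the ingroup but does not resolve relationships within it.
hollow quills: derived state '1' in Alpha, Epsilon, and Theta only — synapomorphy for {Alpha, Epsilon, Theta}.
bioluminescent organ (derived state '1') is unique to Beta (autapomorphy; uninformative for grouping).
keeled scales (derived state '1') is shared by Epsilon and Theta — a synapomorphy uniting that clade.
Most parsimonious ingroup topology: (((Epsilon,Theta),Alpha),Beta).
Theta and Epsilon share a more recent common ancestor with each other than either does with Alpha, so Alpha is the least closely related of the three.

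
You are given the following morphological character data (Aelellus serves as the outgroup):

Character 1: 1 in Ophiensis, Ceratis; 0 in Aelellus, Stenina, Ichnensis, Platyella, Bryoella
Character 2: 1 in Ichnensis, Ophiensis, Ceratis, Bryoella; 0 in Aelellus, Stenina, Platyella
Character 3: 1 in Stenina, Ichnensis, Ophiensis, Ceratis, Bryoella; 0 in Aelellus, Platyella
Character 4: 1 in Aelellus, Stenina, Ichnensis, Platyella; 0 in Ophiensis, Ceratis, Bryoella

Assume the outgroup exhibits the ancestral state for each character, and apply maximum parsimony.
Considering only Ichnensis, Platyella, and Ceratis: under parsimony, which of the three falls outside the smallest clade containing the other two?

Platyella

Character polarity is set by the outgroup: the derived state is whichever differs from the outgroup's state, so for Character 4 the derived state is '0', and for the remaining characters it is '1'.
Only Ceratis and Ophiensis show the derived state '1' for Character 1, supporting them as a clade.
Character 2 (derived state '1') is shared by Bryoella, Ceratis, Ichnensis, and Ophiensis — a synapomorphy uniting that clade.
Character 3 (derived state '1') is shared by Bryoella, Ceratis, Ichnensis, Ophiensis, and Stenina — a synapomorphy uniting that clade.
Only Bryoella, Ceratis, and Ophiensis show the derived state '0' for Character 4, supporting them as a clade.
Most parsimonious ingroup topology: ((Stenina,(Ichnensis,((Ophiensis,Ceratis),Bryoella))),Platyella).
Ceratis and Ichnensis share a more recent common ancestor with each other than either does with Platyella, so Platyella is the least closely related of the three.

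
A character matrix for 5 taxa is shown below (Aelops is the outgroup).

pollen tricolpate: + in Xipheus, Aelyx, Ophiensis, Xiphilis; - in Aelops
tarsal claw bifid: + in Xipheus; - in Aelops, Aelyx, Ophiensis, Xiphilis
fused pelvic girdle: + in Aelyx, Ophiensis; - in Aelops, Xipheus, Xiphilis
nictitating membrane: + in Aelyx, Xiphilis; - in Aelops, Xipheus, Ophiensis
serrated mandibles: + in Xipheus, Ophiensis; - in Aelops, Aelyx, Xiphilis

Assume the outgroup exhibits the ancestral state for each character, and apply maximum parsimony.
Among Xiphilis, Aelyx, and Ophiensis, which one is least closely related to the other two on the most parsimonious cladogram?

The outgroup has state '-' for every character, so '+' is the derived state throughout.
All ingroup taxa share the derived state '+' for pollen tricolpate; it defines the ingroup but does not resolve relationships within it.
tarsal claw bifid: derived state '+' in Xipheus only — an autapomorphy, so it tells us nothing about relationships among taxa.
fused pelvic girdle groups Aelyx and Ophiensis, which is incompatible with the clades supported by the remaining characters; treating it as convergent (homoplasy) costs fewer steps than any alternative tree.
nictitating membrane: derived state '+' in Aelyx and Xiphilis only — synapomorphy for {Aelyx, Xiphilis}.
Only Ophiensis and Xipheus show the derived state '+' for serrated mandibles, supporting them as a clade.
Most parsimonious ingroup topology: ((Xipheus,Ophiensis),(Aelyx,Xiphilis)).
Xiphilis and Aelyx share a more recent common ancestor with each other than either does with Ophiensis, so Ophiensis is the least closely related of the three.

Ophiensis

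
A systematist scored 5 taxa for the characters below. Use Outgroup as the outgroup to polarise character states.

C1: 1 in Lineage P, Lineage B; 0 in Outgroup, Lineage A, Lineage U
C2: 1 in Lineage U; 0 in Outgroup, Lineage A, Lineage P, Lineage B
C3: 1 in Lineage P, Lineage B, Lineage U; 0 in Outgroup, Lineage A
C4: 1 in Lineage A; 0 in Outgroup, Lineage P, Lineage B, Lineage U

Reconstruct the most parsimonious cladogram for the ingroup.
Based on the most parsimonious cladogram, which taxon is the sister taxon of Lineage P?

The outgroup has state '0' for every character, so '1' is the derived state throughout.
C1: derived state '1' in Lineage B and Lineage P only — synapomorphy for {Lineage B, Lineage P}.
C2 (derived state '1') is unique to Lineage U (autapomorphy; uninformative for grouping).
C3 (derived state '1') is shared by Lineage B, Lineage P, and Lineage U — a synapomorphy uniting that clade.
C4: derived state '1' in Lineage A only — an autapomorphy, so it tells us nothing about relationships among taxa.
Most parsimonious ingroup topology: (Lineage A,((Lineage P,Lineage B),Lineage U)).
Lineage P and Lineage B form a cherry on this tree, so they are sister taxa.

Lineage B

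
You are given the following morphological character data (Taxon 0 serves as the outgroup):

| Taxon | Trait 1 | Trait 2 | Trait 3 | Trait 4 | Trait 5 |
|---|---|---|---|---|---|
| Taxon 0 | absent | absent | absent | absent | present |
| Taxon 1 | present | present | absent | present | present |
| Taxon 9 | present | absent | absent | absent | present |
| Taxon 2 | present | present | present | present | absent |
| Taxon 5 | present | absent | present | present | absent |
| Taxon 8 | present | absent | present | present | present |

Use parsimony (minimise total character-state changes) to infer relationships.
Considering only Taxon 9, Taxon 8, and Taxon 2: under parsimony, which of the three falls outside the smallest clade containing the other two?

Character polarity is set by the outgroup: the derived state is whichever differs from the outgroup's state, so for Trait 5 the derived state is 'absent', and for the remaining characters it is 'present'.
All ingroup taxa share the derived state 'present' for Trait 1; it defines the ingroup but does not resolve relationships within it.
Trait 2 groups Taxon 1 and Taxon 2, which is incompatible with the clades supported by the remaining characters; treating it as convergent (homoplasy) costs fewer steps than any alternative tree.
Trait 3: derived state 'present' in Taxon 2, Taxon 5, and Taxon 8 only — synapomorphy for {Taxon 2, Taxon 5, Taxon 8}.
Trait 4: derived state 'present' in Taxon 1, Taxon 2, Taxon 5, and Taxon 8 only — synapomorphy for {Taxon 1, Taxon 2, Taxon 5, Taxon 8}.
Trait 5 (derived state 'absent') is shared by Taxon 2 and Taxon 5 — a synapomorphy uniting that clade.
Most parsimonious ingroup topology: ((Taxon 1,((Taxon 2,Taxon 5),Taxon 8)),Taxon 9).
Taxon 8 and Taxon 2 share a more recent common ancestor with each other than either does with Taxon 9, so Taxon 9 is the least closely related of the three.

Taxon 9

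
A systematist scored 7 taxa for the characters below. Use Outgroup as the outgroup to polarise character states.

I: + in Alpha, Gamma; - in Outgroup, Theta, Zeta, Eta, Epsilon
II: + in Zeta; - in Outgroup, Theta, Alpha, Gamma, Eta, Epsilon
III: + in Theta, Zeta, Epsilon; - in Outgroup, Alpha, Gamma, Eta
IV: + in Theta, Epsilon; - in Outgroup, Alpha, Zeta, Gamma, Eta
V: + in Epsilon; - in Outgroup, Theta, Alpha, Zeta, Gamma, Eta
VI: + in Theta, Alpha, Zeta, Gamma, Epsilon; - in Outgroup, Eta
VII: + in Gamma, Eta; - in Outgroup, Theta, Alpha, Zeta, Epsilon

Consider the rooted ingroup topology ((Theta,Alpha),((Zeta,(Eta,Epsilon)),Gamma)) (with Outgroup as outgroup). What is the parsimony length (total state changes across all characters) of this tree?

Map each character onto ((Theta,Alpha),((Zeta,(Eta,Epsilon)),Gamma)) (rooted by Outgroup) and count the minimum state changes it requires (Fitch parsimony):
I: 2; II: 1; III: 3; IV: 2; V: 1; VI: 2; VII: 2.
Total tree length = 13.

13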